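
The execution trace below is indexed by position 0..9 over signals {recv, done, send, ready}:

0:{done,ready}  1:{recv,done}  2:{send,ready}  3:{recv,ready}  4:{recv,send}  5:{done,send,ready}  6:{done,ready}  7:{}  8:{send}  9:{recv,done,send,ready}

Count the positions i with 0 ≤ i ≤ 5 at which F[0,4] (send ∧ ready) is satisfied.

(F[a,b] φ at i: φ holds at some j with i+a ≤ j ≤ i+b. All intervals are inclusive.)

Evaluate at each i in [0,5]:
  i=0: ✓ (witness j=2)
  i=1: ✓ (witness j=2)
  i=2: ✓ (witness j=2)
  i=3: ✓ (witness j=5)
  i=4: ✓ (witness j=5)
  i=5: ✓ (witness j=5)
Positions where it holds: {0, 1, 2, 3, 4, 5} → 6.

6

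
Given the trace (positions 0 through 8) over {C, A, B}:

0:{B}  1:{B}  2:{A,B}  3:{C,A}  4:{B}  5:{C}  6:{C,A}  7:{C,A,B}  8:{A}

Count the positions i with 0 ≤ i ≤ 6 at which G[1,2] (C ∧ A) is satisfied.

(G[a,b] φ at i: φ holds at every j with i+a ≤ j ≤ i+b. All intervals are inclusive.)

1

Evaluate at each i in [0,6]:
  i=0: ✗ (fails at j=1)
  i=1: ✗ (fails at j=2)
  i=2: ✗ (fails at j=4)
  i=3: ✗ (fails at j=4)
  i=4: ✗ (fails at j=5)
  i=5: ✓ (all of [6,7])
  i=6: ✗ (fails at j=8)
Positions where it holds: {5} → 1.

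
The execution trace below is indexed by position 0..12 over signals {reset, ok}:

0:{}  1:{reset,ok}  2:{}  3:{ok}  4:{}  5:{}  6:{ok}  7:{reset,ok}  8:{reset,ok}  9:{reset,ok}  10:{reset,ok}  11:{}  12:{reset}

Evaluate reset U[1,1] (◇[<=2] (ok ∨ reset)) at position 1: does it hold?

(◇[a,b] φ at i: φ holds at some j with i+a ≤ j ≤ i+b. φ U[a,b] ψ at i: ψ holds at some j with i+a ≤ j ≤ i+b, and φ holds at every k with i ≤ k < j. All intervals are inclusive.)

Yes

Need some j in [2,2] with ◇[<=2] (ok ∨ reset), and reset at every k in [1,j-1].
  j=2: ◇[<=2] (ok ∨ reset) holds; reset holds at every k in [1,1] → satisfied.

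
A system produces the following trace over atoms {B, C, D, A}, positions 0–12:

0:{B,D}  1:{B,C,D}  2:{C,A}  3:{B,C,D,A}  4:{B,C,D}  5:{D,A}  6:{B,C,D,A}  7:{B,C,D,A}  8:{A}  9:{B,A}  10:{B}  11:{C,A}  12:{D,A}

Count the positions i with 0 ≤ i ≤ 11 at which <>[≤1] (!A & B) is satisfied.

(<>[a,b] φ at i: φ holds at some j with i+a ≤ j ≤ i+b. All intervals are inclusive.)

Evaluate at each i in [0,11]:
  i=0: ✓ (witness j=0)
  i=1: ✓ (witness j=1)
  i=2: ✗ (none in [2,3])
  i=3: ✓ (witness j=4)
  i=4: ✓ (witness j=4)
  i=5: ✗ (none in [5,6])
  i=6: ✗ (none in [6,7])
  i=7: ✗ (none in [7,8])
  i=8: ✗ (none in [8,9])
  i=9: ✓ (witness j=10)
  i=10: ✓ (witness j=10)
  i=11: ✗ (none in [11,12])
Positions where it holds: {0, 1, 3, 4, 9, 10} → 6.

6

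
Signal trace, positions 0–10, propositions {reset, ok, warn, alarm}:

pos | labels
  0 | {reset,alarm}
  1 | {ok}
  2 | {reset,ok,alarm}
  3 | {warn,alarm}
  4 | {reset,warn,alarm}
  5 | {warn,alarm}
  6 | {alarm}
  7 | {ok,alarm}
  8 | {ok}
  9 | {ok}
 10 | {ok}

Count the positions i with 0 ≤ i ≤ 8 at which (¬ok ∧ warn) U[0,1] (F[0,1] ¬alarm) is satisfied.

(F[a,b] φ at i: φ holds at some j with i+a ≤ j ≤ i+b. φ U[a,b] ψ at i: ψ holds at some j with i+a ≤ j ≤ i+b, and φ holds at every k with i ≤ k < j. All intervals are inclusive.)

4

Evaluate at each i in [0,8]:
  i=0: ✓ (rhs at j=0)
  i=1: ✓ (rhs at j=1)
  i=2: ✗ (no rhs in [2,3])
  i=3: ✗ (no rhs in [3,4])
  i=4: ✗ (no rhs in [4,5])
  i=5: ✗ (no rhs in [5,6])
  i=6: ✗ (lhs fails at k=6 before rhs at j=7)
  i=7: ✓ (rhs at j=7)
  i=8: ✓ (rhs at j=8)
Positions where it holds: {0, 1, 7, 8} → 4.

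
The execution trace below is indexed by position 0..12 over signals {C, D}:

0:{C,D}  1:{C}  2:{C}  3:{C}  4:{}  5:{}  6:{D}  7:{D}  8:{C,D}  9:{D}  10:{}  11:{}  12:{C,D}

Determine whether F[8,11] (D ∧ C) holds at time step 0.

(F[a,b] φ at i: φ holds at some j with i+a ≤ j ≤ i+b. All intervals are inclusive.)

Check (D ∧ C) at each j in [8,11]:
  j=8: true
  j=9: false
  j=10: false
  j=11: false
Found at j=8 → formula holds.

True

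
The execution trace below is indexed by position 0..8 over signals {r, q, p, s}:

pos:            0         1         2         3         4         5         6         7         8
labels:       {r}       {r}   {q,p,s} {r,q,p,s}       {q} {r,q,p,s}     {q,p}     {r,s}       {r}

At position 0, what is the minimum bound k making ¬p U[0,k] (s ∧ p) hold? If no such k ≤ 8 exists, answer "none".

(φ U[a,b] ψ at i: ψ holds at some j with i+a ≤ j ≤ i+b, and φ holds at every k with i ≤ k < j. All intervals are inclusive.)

Need earliest j ≥ 0 with (s ∧ p), and ¬p at every k in [0,j-1].
  j=0: rhs fails.
  j=1: rhs fails.
  j=2: rhs holds; lhs holds on [0,1]. k = 2.

2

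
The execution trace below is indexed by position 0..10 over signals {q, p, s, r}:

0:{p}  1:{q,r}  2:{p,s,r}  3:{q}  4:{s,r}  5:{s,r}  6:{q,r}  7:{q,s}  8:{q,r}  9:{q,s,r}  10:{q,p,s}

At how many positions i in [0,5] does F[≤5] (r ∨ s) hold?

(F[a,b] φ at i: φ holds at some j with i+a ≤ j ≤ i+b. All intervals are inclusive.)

Evaluate at each i in [0,5]:
  i=0: ✓ (witness j=1)
  i=1: ✓ (witness j=1)
  i=2: ✓ (witness j=2)
  i=3: ✓ (witness j=4)
  i=4: ✓ (witness j=4)
  i=5: ✓ (witness j=5)
Positions where it holds: {0, 1, 2, 3, 4, 5} → 6.

6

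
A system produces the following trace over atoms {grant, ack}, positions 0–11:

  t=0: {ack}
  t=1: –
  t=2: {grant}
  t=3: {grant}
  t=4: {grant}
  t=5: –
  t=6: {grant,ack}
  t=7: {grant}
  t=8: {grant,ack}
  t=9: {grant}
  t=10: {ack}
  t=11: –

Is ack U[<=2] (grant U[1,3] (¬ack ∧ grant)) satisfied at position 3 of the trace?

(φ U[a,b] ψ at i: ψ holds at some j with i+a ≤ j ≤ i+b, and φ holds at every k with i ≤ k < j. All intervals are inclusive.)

Holds

Need some j in [3,5] with (grant U[1,3] (¬ack ∧ grant)), and ack at every k in [3,j-1].
  j=3: (grant U[1,3] (¬ack ∧ grant)) holds; no prefix to check → satisfied.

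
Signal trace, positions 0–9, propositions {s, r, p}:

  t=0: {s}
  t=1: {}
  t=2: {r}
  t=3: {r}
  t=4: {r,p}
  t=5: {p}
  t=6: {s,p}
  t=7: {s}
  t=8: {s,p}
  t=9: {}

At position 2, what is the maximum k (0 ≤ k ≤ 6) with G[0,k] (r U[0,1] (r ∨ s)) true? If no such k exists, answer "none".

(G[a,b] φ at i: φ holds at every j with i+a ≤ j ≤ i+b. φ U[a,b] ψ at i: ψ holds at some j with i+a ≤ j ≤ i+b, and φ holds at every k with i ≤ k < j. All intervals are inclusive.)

2

(r U[0,1] (r ∨ s)) must hold from j=2 onward; find where it first fails.
  j=2: holds
  j=3: holds
  j=4: holds
  j=5: fails
Holds on [2,4], so largest k = 2.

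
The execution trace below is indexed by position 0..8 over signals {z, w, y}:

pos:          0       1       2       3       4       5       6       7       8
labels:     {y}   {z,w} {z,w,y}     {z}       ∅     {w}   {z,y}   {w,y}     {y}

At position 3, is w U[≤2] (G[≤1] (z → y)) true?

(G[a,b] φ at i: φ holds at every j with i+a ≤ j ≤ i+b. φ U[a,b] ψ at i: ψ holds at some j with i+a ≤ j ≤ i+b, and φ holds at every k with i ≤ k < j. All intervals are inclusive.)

False

Need some j in [3,5] with G[≤1] (z → y), and w at every k in [3,j-1].
  j=3: G[≤1] (z → y) — fails at 3.
  j=4: G[≤1] (z → y) holds, but w fails at k=3 → not this j.
  j=5: G[≤1] (z → y) holds, but w fails at k=3 → not this j.
No j in the window works → until fails.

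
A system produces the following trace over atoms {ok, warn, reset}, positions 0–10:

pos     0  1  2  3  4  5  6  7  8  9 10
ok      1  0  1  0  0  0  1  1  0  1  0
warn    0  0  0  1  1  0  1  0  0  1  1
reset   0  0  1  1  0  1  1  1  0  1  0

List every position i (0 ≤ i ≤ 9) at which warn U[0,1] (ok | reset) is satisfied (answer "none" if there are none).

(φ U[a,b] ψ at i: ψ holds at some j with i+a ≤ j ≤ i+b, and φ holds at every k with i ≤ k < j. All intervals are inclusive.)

0, 2, 3, 4, 5, 6, 7, 9

Evaluate at each i in [0,9]:
  i=0: ✓ (rhs at j=0)
  i=1: ✗ (lhs fails at k=1 before rhs at j=2)
  i=2: ✓ (rhs at j=2)
  i=3: ✓ (rhs at j=3)
  i=4: ✓ (rhs at j=5; lhs holds on [4,4])
  i=5: ✓ (rhs at j=5)
  i=6: ✓ (rhs at j=6)
  i=7: ✓ (rhs at j=7)
  i=8: ✗ (lhs fails at k=8 before rhs at j=9)
  i=9: ✓ (rhs at j=9)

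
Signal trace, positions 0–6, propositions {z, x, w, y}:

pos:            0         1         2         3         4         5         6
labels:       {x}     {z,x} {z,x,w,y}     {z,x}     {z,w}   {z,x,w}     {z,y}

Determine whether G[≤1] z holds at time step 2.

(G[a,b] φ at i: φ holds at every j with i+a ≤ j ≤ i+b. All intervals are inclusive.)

Check z at every j in [2,3]:
  j=2: true
  j=3: true
All positions satisfy it → formula holds.

True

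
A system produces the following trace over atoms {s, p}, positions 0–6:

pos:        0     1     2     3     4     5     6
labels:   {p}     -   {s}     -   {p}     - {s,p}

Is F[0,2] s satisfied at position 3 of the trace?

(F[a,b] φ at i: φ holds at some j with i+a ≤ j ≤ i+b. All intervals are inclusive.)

Check s at each j in [3,5]:
  j=3: false
  j=4: false
  j=5: false
No position in the window satisfies it → formula fails.

Does not hold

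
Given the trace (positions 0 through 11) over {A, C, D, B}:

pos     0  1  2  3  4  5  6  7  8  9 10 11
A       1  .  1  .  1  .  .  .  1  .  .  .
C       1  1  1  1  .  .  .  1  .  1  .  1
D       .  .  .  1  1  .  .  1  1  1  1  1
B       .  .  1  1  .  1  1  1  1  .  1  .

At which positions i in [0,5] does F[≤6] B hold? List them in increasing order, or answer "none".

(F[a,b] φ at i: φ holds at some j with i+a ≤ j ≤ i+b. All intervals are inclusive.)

Evaluate at each i in [0,5]:
  i=0: ✓ (witness j=2)
  i=1: ✓ (witness j=2)
  i=2: ✓ (witness j=2)
  i=3: ✓ (witness j=3)
  i=4: ✓ (witness j=5)
  i=5: ✓ (witness j=5)

0, 1, 2, 3, 4, 5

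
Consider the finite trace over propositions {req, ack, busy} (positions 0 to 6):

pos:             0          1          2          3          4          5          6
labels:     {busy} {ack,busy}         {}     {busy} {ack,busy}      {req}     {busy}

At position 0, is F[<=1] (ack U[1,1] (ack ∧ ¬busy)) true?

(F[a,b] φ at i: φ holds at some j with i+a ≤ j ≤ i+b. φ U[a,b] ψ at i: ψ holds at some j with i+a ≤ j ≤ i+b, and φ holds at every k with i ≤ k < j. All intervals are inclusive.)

Does not hold

Check (ack U[1,1] (ack ∧ ¬busy)) at each j in [0,1]:
  j=0: fails
  j=1: fails
No position in the window satisfies it → formula fails.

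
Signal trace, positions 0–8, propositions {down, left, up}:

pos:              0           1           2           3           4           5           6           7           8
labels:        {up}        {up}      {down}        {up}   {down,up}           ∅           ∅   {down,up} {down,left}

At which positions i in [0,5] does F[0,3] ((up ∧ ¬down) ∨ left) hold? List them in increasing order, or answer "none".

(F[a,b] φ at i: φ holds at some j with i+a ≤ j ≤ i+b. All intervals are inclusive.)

0, 1, 2, 3, 5

Evaluate at each i in [0,5]:
  i=0: ✓ (witness j=0)
  i=1: ✓ (witness j=1)
  i=2: ✓ (witness j=3)
  i=3: ✓ (witness j=3)
  i=4: ✗ (none in [4,7])
  i=5: ✓ (witness j=8)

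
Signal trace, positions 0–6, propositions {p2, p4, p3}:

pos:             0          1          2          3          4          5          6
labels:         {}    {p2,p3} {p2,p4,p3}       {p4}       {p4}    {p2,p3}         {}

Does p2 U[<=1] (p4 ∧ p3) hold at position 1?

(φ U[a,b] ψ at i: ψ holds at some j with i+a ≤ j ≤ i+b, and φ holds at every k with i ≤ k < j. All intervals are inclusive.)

Holds

Need some j in [1,2] with (p4 ∧ p3), and p2 at every k in [1,j-1].
  j=1: (p4 ∧ p3) false.
  j=2: (p4 ∧ p3) holds; p2 holds at every k in [1,1] → satisfied.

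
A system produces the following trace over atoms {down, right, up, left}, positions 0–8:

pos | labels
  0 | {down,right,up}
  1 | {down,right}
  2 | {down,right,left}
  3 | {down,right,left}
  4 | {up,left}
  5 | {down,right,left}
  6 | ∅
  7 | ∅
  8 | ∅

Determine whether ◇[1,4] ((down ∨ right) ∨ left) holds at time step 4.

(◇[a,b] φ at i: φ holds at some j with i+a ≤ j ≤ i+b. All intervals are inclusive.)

Check ((down ∨ right) ∨ left) at each j in [5,8]:
  j=5: true
  j=6: false
  j=7: false
  j=8: false
Found at j=5 → formula holds.

True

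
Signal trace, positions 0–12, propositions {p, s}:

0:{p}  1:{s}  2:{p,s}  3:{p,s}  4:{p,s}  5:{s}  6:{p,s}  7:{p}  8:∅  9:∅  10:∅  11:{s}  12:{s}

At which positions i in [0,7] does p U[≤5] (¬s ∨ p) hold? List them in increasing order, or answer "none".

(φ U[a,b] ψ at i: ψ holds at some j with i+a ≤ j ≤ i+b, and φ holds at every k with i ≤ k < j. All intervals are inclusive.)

0, 2, 3, 4, 6, 7

Evaluate at each i in [0,7]:
  i=0: ✓ (rhs at j=0)
  i=1: ✗ (lhs fails at k=1 before rhs at j=2)
  i=2: ✓ (rhs at j=2)
  i=3: ✓ (rhs at j=3)
  i=4: ✓ (rhs at j=4)
  i=5: ✗ (lhs fails at k=5 before rhs at j=6)
  i=6: ✓ (rhs at j=6)
  i=7: ✓ (rhs at j=7)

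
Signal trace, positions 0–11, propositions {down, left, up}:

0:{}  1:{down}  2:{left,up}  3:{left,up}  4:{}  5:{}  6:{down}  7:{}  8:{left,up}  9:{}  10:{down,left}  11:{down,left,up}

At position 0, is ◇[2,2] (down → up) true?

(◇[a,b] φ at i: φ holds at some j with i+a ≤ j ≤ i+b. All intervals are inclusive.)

True

Check (down → up) at each j in [2,2]:
  j=2: true
Found at j=2 → formula holds.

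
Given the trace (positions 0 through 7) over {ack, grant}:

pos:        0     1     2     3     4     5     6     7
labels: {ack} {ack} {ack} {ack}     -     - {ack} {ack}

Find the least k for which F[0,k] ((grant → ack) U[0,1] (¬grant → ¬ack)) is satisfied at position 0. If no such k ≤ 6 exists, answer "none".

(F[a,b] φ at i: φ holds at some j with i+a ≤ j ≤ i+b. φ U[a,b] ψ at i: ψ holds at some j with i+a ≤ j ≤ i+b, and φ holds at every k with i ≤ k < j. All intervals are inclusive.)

3

Scan j = 0,1,… for ((grant → ack) U[0,1] (¬grant → ¬ack)):
  j=0: fails
  j=1: fails
  j=2: fails
  j=3: holds
First hit at j=3, so smallest k = 3-0 = 3.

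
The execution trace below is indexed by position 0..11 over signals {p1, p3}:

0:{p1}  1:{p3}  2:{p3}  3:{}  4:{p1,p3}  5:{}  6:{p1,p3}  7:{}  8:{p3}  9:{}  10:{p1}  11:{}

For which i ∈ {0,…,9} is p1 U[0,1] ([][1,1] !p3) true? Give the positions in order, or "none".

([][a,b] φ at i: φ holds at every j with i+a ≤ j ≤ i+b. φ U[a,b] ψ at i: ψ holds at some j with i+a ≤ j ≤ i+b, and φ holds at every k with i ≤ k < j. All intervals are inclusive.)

Evaluate at each i in [0,9]:
  i=0: ✗ (no rhs in [0,1])
  i=1: ✗ (lhs fails at k=1 before rhs at j=2)
  i=2: ✓ (rhs at j=2)
  i=3: ✗ (lhs fails at k=3 before rhs at j=4)
  i=4: ✓ (rhs at j=4)
  i=5: ✗ (lhs fails at k=5 before rhs at j=6)
  i=6: ✓ (rhs at j=6)
  i=7: ✗ (lhs fails at k=7 before rhs at j=8)
  i=8: ✓ (rhs at j=8)
  i=9: ✓ (rhs at j=9)

2, 4, 6, 8, 9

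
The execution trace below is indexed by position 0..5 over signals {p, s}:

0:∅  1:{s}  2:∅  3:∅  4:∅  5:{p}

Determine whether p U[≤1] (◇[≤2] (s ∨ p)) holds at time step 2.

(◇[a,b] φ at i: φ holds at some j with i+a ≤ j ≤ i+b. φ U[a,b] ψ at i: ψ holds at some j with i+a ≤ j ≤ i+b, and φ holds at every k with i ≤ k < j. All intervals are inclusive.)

Need some j in [2,3] with ◇[≤2] (s ∨ p), and p at every k in [2,j-1].
  j=2: ◇[≤2] (s ∨ p) — fails (none in [2,4]).
  j=3: ◇[≤2] (s ∨ p) holds, but p fails at k=2 → not this j.
No j in the window works → until fails.

Does not hold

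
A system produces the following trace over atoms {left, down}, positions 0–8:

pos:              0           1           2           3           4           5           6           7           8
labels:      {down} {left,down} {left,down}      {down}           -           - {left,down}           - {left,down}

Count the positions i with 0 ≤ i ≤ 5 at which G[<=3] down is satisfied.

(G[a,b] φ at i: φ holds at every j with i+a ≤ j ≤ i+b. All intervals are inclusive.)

Evaluate at each i in [0,5]:
  i=0: ✓ (all of [0,3])
  i=1: ✗ (fails at j=4)
  i=2: ✗ (fails at j=4)
  i=3: ✗ (fails at j=4)
  i=4: ✗ (fails at j=4)
  i=5: ✗ (fails at j=5)
Positions where it holds: {0} → 1.

1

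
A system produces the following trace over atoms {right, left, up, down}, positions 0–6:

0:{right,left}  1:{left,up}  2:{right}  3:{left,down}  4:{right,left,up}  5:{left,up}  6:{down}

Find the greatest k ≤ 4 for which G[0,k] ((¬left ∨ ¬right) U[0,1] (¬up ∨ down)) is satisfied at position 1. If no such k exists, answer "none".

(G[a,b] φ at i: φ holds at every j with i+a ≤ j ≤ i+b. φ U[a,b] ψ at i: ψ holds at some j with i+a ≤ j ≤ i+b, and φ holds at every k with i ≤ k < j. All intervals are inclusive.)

2

((¬left ∨ ¬right) U[0,1] (¬up ∨ down)) must hold from j=1 onward; find where it first fails.
  j=1: holds
  j=2: holds
  j=3: holds
  j=4: fails
Holds on [1,3], so largest k = 2.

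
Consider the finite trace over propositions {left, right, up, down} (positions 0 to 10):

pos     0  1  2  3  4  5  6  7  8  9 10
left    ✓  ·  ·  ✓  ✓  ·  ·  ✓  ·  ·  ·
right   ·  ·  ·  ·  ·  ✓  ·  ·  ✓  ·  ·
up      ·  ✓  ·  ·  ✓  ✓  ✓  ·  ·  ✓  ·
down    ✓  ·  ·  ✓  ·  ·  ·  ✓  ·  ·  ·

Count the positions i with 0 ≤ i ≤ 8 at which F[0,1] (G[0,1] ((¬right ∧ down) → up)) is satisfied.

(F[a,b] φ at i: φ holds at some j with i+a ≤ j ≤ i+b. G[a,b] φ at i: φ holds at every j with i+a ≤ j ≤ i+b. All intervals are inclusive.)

7

Evaluate at each i in [0,8]:
  i=0: ✓ (witness j=1)
  i=1: ✓ (witness j=1)
  i=2: ✗ (none in [2,3])
  i=3: ✓ (witness j=4)
  i=4: ✓ (witness j=4)
  i=5: ✓ (witness j=5)
  i=6: ✗ (none in [6,7])
  i=7: ✓ (witness j=8)
  i=8: ✓ (witness j=8)
Positions where it holds: {0, 1, 3, 4, 5, 7, 8} → 7.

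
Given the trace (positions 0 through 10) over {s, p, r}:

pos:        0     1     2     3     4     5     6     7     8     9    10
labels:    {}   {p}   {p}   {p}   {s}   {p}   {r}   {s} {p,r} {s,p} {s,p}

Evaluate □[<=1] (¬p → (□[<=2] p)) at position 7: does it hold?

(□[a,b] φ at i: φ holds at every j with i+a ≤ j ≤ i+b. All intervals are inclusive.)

Check (¬p → (□[<=2] p)) at every j in [7,8]:
  j=7: antecedent true; consequent fails at 7 → ✗
  j=8: antecedent false → ✓
Fails at j=7 → formula fails.

Does not hold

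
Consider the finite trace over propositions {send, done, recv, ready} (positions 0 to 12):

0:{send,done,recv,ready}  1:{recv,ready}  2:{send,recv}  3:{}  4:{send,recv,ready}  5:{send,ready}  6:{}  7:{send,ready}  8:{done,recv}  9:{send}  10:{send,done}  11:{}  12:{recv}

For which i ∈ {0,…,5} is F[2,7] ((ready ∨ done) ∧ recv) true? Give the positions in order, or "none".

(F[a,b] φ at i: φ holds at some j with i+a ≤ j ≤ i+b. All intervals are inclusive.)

Evaluate at each i in [0,5]:
  i=0: ✓ (witness j=4)
  i=1: ✓ (witness j=4)
  i=2: ✓ (witness j=4)
  i=3: ✓ (witness j=8)
  i=4: ✓ (witness j=8)
  i=5: ✓ (witness j=8)

0, 1, 2, 3, 4, 5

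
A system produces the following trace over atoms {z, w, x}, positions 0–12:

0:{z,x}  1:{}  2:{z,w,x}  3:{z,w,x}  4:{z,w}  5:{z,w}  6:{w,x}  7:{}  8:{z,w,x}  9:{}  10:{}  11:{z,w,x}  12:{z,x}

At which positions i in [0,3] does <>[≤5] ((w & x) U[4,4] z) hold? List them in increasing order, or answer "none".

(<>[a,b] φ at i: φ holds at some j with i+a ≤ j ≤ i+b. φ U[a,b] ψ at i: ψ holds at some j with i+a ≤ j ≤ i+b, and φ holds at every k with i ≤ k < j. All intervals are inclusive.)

none

Evaluate at each i in [0,3]:
  i=0: ✗ (none in [0,5])
  i=1: ✗ (none in [1,6])
  i=2: ✗ (none in [2,7])
  i=3: ✗ (none in [3,8])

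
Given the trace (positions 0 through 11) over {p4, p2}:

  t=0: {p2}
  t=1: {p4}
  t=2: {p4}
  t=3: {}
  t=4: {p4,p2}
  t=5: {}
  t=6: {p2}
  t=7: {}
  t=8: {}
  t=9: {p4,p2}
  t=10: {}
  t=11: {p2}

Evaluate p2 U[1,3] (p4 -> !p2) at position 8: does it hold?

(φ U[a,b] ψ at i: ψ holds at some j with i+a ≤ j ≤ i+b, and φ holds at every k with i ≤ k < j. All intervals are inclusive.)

Need some j in [9,11] with (p4 -> !p2), and p2 at every k in [8,j-1].
  j=9: (p4 -> !p2) false.
  j=10: (p4 -> !p2) holds, but p2 fails at k=8 → not this j.
  j=11: (p4 -> !p2) holds, but p2 fails at k=8 → not this j.
No j in the window works → until fails.

False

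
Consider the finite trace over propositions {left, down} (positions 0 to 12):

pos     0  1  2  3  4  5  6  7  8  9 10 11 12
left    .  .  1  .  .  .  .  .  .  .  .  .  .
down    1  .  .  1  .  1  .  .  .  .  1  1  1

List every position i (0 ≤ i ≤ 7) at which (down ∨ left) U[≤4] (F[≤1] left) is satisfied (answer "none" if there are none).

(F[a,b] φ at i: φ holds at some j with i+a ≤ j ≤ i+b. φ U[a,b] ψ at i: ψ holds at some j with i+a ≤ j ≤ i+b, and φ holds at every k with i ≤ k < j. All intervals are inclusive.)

0, 1, 2

Evaluate at each i in [0,7]:
  i=0: ✓ (rhs at j=1; lhs holds on [0,0])
  i=1: ✓ (rhs at j=1)
  i=2: ✓ (rhs at j=2)
  i=3: ✗ (no rhs in [3,7])
  i=4: ✗ (no rhs in [4,8])
  i=5: ✗ (no rhs in [5,9])
  i=6: ✗ (no rhs in [6,10])
  i=7: ✗ (no rhs in [7,11])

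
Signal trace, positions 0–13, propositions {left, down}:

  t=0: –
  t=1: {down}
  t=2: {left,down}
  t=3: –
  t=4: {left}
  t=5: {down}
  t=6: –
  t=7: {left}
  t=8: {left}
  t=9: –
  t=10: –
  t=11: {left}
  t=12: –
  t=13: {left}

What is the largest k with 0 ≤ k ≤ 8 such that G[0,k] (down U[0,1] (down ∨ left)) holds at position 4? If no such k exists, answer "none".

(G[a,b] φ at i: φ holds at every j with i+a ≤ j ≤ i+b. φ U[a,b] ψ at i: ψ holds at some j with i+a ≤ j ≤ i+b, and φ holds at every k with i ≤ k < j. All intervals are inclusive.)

(down U[0,1] (down ∨ left)) must hold from j=4 onward; find where it first fails.
  j=4: holds
  j=5: holds
  j=6: fails
Holds on [4,5], so largest k = 1.

1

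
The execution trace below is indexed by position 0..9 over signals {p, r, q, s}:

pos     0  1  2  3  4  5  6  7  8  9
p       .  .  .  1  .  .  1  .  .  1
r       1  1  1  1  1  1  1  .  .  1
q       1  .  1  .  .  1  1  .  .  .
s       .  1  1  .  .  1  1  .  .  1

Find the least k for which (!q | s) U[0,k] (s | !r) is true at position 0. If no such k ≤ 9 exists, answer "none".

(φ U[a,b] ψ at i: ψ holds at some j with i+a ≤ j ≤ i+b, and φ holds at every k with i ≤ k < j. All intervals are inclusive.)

none

Need earliest j ≥ 0 with (s | !r), and (!q | s) at every k in [0,j-1].
  j=0: rhs fails.
  j=1: rhs holds but lhs fails at k=0.
  j=2: rhs holds but lhs fails at k=0.
  j=3: rhs fails.
  j=4: rhs fails.
  j=5: rhs holds but lhs fails at k=0.
  j=6: rhs holds but lhs fails at k=0.
  j=7: rhs holds but lhs fails at k=0.
  j=8: rhs holds but lhs fails at k=0.
  j=9: rhs holds but lhs fails at k=0.
No witness within the range → none.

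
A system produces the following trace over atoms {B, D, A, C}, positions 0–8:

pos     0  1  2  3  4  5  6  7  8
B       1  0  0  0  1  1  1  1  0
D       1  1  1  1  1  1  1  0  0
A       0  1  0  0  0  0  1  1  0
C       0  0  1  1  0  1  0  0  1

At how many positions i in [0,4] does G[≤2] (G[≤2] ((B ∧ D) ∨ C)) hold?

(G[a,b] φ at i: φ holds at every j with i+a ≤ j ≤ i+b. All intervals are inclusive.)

Evaluate at each i in [0,4]:
  i=0: ✗ (fails at j=0)
  i=1: ✗ (fails at j=1)
  i=2: ✓ (all of [2,4])
  i=3: ✗ (fails at j=5)
  i=4: ✗ (fails at j=5)
Positions where it holds: {2} → 1.

1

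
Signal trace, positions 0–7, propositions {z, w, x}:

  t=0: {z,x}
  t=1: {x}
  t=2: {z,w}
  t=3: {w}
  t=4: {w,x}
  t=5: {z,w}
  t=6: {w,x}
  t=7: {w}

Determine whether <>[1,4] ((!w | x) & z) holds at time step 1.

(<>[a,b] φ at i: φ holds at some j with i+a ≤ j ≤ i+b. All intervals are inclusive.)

Does not hold

Check ((!w | x) & z) at each j in [2,5]:
  j=2: false
  j=3: false
  j=4: false
  j=5: false
No position in the window satisfies it → formula fails.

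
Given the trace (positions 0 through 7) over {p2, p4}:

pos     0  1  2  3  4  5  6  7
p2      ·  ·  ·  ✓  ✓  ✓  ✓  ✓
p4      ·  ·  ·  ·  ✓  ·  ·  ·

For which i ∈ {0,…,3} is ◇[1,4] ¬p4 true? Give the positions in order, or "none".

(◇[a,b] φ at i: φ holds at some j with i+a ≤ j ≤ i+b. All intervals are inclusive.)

Evaluate at each i in [0,3]:
  i=0: ✓ (witness j=1)
  i=1: ✓ (witness j=2)
  i=2: ✓ (witness j=3)
  i=3: ✓ (witness j=5)

0, 1, 2, 3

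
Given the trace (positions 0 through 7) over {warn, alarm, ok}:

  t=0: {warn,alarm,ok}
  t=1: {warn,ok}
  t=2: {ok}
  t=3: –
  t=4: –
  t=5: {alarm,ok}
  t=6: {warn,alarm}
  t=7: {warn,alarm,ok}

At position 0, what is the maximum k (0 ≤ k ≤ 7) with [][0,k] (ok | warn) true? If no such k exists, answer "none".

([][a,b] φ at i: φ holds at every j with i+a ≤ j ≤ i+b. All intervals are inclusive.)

2

(ok | warn) must hold from j=0 onward; find where it first fails.
  j=0: holds
  j=1: holds
  j=2: holds
  j=3: fails
Holds on [0,2], so largest k = 2.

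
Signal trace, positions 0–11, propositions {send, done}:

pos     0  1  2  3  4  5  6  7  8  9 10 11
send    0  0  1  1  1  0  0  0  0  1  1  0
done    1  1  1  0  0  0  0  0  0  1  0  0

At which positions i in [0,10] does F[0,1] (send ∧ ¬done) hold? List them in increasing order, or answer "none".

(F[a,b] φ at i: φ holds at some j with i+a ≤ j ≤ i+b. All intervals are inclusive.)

2, 3, 4, 9, 10

Evaluate at each i in [0,10]:
  i=0: ✗ (none in [0,1])
  i=1: ✗ (none in [1,2])
  i=2: ✓ (witness j=3)
  i=3: ✓ (witness j=3)
  i=4: ✓ (witness j=4)
  i=5: ✗ (none in [5,6])
  i=6: ✗ (none in [6,7])
  i=7: ✗ (none in [7,8])
  i=8: ✗ (none in [8,9])
  i=9: ✓ (witness j=10)
  i=10: ✓ (witness j=10)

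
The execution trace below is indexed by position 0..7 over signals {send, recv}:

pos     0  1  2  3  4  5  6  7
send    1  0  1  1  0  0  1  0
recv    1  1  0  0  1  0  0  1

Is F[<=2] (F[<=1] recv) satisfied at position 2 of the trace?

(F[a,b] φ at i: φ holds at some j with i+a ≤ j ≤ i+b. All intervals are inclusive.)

Check F[<=1] recv at each j in [2,4]:
  j=2: fails (none in [2,3])
  j=3: holds (witness at 4)
  j=4: holds (witness at 4)
Found at j=3 → formula holds.

Yes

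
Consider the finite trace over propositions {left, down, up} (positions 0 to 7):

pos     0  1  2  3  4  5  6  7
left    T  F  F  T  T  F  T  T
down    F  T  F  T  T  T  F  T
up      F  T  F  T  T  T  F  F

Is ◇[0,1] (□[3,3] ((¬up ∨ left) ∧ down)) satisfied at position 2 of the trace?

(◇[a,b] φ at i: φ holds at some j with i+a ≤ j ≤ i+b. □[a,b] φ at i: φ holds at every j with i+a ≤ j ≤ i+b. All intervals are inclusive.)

False

Check □[3,3] ((¬up ∨ left) ∧ down) at each j in [2,3]:
  j=2: fails at 5
  j=3: fails at 6
No position in the window satisfies it → formula fails.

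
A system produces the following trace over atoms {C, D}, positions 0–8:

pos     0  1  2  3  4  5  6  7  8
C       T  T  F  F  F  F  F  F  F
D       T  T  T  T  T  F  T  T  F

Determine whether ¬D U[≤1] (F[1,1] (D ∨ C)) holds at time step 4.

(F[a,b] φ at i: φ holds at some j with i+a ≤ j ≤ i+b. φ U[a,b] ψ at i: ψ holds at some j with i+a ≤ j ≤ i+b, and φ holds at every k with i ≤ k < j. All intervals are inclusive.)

No

Need some j in [4,5] with F[1,1] (D ∨ C), and ¬D at every k in [4,j-1].
  j=4: F[1,1] (D ∨ C) — fails (none in [5,5]).
  j=5: F[1,1] (D ∨ C) holds, but ¬D fails at k=4 → not this j.
No j in the window works → until fails.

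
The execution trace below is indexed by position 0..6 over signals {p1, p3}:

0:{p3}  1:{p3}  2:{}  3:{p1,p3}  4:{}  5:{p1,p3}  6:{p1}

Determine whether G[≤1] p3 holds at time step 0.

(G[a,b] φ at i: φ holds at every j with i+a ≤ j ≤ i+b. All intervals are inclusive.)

Check p3 at every j in [0,1]:
  j=0: true
  j=1: true
All positions satisfy it → formula holds.

Holds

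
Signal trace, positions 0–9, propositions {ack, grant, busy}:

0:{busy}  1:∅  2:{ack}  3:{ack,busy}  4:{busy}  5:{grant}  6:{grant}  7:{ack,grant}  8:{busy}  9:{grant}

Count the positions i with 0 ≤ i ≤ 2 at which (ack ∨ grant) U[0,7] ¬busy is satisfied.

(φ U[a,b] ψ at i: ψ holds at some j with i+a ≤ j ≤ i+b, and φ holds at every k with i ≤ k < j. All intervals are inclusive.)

2

Evaluate at each i in [0,2]:
  i=0: ✗ (lhs fails at k=0 before rhs at j=1)
  i=1: ✓ (rhs at j=1)
  i=2: ✓ (rhs at j=2)
Positions where it holds: {1, 2} → 2.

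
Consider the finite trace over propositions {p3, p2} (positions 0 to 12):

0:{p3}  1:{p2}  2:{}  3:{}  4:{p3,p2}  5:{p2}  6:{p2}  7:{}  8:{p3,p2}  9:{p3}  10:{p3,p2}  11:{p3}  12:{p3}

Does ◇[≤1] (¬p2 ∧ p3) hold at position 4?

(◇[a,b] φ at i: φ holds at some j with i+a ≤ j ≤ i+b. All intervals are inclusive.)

Check (¬p2 ∧ p3) at each j in [4,5]:
  j=4: false
  j=5: false
No position in the window satisfies it → formula fails.

Does not hold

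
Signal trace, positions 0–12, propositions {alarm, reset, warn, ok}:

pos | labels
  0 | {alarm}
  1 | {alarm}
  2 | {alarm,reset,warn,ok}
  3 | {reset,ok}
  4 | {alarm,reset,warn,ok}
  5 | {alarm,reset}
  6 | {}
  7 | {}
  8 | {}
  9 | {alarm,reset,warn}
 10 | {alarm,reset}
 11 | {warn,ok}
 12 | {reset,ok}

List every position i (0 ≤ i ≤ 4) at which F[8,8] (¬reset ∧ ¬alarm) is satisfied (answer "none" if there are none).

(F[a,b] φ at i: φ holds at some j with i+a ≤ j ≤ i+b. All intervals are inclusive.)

0, 3

Evaluate at each i in [0,4]:
  i=0: ✓ (witness j=8)
  i=1: ✗ (none in [9,9])
  i=2: ✗ (none in [10,10])
  i=3: ✓ (witness j=11)
  i=4: ✗ (none in [12,12])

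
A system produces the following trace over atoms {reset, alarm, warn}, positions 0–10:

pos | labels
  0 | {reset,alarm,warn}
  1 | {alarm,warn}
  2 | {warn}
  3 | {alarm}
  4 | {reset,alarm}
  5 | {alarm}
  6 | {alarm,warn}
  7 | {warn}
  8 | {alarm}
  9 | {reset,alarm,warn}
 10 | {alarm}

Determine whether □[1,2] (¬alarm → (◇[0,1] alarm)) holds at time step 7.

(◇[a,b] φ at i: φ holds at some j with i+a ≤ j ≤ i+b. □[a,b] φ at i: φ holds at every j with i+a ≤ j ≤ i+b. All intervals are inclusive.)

Yes

Check (¬alarm → (◇[0,1] alarm)) at every j in [8,9]:
  j=8: antecedent false → ✓
  j=9: antecedent false → ✓
All positions satisfy it → formula holds.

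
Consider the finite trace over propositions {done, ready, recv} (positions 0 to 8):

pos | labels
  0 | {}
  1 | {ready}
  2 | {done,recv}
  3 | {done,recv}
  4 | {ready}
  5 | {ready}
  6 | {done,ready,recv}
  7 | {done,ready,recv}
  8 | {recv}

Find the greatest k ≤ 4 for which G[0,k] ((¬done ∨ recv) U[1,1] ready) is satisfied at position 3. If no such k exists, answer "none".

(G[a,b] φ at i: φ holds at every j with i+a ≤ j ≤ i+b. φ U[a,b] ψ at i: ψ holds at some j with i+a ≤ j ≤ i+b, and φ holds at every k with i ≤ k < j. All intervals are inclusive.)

((¬done ∨ recv) U[1,1] ready) must hold from j=3 onward; find where it first fails.
  j=3: holds
  j=4: holds
  j=5: holds
  j=6: holds
  j=7: fails
Holds on [3,6], so largest k = 3.

3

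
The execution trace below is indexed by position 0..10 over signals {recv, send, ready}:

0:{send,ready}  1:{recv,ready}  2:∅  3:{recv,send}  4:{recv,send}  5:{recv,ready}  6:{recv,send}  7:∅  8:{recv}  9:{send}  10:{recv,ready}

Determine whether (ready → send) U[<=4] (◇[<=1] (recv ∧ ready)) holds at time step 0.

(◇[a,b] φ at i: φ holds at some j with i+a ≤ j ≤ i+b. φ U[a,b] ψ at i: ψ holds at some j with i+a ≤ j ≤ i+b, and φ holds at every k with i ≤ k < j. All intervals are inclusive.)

Need some j in [0,4] with ◇[<=1] (recv ∧ ready), and (ready → send) at every k in [0,j-1].
  j=0: ◇[<=1] (recv ∧ ready) holds; no prefix to check → satisfied.

Holds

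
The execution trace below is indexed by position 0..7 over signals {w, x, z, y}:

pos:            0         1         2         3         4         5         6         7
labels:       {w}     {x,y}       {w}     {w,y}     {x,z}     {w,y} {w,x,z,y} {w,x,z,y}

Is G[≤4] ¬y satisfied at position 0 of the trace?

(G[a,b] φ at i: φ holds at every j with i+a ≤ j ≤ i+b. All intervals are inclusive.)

Check ¬y at every j in [0,4]:
  j=0: true
  j=1: false
  j=2: true
  j=3: false
  j=4: true
Fails at j=1 → formula fails.

Does not hold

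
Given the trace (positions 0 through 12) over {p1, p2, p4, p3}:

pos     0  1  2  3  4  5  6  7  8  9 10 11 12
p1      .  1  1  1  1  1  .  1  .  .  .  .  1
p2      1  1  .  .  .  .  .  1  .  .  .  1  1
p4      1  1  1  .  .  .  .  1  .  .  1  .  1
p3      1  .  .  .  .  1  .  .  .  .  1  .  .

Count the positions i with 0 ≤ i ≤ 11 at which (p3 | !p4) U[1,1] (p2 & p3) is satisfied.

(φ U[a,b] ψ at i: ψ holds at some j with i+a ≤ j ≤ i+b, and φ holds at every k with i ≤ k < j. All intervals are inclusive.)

Evaluate at each i in [0,11]:
  i=0: ✗ (no rhs in [1,1])
  i=1: ✗ (no rhs in [2,2])
  i=2: ✗ (no rhs in [3,3])
  i=3: ✗ (no rhs in [4,4])
  i=4: ✗ (no rhs in [5,5])
  i=5: ✗ (no rhs in [6,6])
  i=6: ✗ (no rhs in [7,7])
  i=7: ✗ (no rhs in [8,8])
  i=8: ✗ (no rhs in [9,9])
  i=9: ✗ (no rhs in [10,10])
  i=10: ✗ (no rhs in [11,11])
  i=11: ✗ (no rhs in [12,12])
Positions where it holds: {} → 0.

0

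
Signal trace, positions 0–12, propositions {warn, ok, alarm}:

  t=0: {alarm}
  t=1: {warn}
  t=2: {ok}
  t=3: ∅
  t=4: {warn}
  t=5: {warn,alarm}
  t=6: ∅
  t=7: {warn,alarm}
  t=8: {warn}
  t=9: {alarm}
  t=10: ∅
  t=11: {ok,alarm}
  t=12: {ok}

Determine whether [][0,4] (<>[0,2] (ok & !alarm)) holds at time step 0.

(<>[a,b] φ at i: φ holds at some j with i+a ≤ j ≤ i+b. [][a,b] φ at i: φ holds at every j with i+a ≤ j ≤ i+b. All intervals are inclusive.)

Check <>[0,2] (ok & !alarm) at every j in [0,4]:
  j=0: holds (witness at 2)
  j=1: holds (witness at 2)
  j=2: holds (witness at 2)
  j=3: fails (none in [3,5])
  j=4: fails (none in [4,6])
Fails at j=3 → formula fails.

No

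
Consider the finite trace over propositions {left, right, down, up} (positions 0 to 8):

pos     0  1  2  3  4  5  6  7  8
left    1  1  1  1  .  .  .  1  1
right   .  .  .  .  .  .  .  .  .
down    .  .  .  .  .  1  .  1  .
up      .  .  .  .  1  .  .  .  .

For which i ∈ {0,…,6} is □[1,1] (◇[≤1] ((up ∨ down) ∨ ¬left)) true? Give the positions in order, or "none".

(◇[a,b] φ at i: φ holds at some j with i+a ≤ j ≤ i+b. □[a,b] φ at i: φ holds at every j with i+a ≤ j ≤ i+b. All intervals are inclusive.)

2, 3, 4, 5, 6

Evaluate at each i in [0,6]:
  i=0: ✗ (fails at j=1)
  i=1: ✗ (fails at j=2)
  i=2: ✓ (all of [3,3])
  i=3: ✓ (all of [4,4])
  i=4: ✓ (all of [5,5])
  i=5: ✓ (all of [6,6])
  i=6: ✓ (all of [7,7])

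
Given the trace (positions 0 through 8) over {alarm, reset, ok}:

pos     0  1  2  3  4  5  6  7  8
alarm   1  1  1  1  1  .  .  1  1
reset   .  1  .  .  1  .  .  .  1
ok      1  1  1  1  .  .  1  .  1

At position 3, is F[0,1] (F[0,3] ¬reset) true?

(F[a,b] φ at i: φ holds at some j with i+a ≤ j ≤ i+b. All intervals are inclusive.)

Check F[0,3] ¬reset at each j in [3,4]:
  j=3: holds (witness at 3)
  j=4: holds (witness at 5)
Found at j=3 → formula holds.

Yes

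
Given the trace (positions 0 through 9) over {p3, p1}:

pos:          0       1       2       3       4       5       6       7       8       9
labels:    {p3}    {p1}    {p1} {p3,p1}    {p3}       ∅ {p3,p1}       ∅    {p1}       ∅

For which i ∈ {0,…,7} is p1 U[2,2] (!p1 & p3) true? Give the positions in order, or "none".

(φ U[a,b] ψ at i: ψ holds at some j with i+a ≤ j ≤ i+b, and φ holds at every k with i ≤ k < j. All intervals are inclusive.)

2

Evaluate at each i in [0,7]:
  i=0: ✗ (no rhs in [2,2])
  i=1: ✗ (no rhs in [3,3])
  i=2: ✓ (rhs at j=4; lhs holds on [2,3])
  i=3: ✗ (no rhs in [5,5])
  i=4: ✗ (no rhs in [6,6])
  i=5: ✗ (no rhs in [7,7])
  i=6: ✗ (no rhs in [8,8])
  i=7: ✗ (no rhs in [9,9])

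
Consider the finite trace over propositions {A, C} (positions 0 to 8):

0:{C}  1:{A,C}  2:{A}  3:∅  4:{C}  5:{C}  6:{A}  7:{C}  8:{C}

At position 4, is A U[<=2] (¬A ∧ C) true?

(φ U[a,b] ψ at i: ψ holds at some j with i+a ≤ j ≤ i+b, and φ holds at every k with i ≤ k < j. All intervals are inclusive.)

Need some j in [4,6] with (¬A ∧ C), and A at every k in [4,j-1].
  j=4: (¬A ∧ C) holds; no prefix to check → satisfied.

True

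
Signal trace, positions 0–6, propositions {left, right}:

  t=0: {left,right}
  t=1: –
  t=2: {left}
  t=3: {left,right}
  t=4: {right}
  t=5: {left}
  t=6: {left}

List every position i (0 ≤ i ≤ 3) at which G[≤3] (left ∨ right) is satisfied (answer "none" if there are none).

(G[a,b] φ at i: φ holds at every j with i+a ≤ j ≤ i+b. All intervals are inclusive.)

Evaluate at each i in [0,3]:
  i=0: ✗ (fails at j=1)
  i=1: ✗ (fails at j=1)
  i=2: ✓ (all of [2,5])
  i=3: ✓ (all of [3,6])

2, 3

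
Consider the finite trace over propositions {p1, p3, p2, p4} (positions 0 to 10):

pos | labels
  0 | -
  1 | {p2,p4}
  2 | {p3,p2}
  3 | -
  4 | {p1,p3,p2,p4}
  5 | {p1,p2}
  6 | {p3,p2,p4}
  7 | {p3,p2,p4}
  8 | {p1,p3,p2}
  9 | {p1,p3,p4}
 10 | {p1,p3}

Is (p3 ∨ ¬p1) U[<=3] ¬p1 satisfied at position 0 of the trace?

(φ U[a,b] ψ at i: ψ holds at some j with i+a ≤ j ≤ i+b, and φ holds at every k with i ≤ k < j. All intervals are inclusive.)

True

Need some j in [0,3] with ¬p1, and (p3 ∨ ¬p1) at every k in [0,j-1].
  j=0: ¬p1 holds; no prefix to check → satisfied.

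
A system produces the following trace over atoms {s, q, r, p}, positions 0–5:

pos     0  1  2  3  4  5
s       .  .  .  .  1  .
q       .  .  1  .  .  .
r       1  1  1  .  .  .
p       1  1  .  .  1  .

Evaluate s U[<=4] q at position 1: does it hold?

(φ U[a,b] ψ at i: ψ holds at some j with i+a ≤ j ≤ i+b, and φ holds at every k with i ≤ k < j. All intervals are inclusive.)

False

Need some j in [1,5] with q, and s at every k in [1,j-1].
  j=1: q false.
  j=2: q holds, but s fails at k=1 → not this j.
  j=3: q false.
  j=4: q false.
  j=5: q false.
No j in the window works → until fails.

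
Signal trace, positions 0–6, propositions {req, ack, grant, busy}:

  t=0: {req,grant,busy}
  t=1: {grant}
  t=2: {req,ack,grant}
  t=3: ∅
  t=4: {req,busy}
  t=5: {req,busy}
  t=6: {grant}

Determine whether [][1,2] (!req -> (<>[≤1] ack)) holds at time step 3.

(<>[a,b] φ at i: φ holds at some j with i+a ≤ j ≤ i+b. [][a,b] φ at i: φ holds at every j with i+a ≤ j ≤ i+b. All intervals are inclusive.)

Holds

Check (!req -> (<>[≤1] ack)) at every j in [4,5]:
  j=4: antecedent false → ✓
  j=5: antecedent false → ✓
All positions satisfy it → formula holds.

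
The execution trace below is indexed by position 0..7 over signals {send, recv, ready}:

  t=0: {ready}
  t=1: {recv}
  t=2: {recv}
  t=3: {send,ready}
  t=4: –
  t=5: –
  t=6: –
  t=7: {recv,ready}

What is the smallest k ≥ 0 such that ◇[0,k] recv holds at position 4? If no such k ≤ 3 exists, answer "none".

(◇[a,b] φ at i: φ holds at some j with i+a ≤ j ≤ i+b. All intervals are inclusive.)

3

Scan j = 4,5,… for recv:
  j=4: fails
  j=5: fails
  j=6: fails
  j=7: holds
First hit at j=7, so smallest k = 7-4 = 3.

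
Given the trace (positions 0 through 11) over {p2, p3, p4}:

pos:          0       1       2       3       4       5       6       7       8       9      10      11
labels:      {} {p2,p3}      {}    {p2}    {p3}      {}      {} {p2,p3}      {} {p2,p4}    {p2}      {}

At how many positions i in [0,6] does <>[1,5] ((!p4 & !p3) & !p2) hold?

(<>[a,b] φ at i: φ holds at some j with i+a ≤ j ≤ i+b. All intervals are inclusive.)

7

Evaluate at each i in [0,6]:
  i=0: ✓ (witness j=2)
  i=1: ✓ (witness j=2)
  i=2: ✓ (witness j=5)
  i=3: ✓ (witness j=5)
  i=4: ✓ (witness j=5)
  i=5: ✓ (witness j=6)
  i=6: ✓ (witness j=8)
Positions where it holds: {0, 1, 2, 3, 4, 5, 6} → 7.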